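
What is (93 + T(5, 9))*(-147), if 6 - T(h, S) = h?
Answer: -13818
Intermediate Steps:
T(h, S) = 6 - h
(93 + T(5, 9))*(-147) = (93 + (6 - 1*5))*(-147) = (93 + (6 - 5))*(-147) = (93 + 1)*(-147) = 94*(-147) = -13818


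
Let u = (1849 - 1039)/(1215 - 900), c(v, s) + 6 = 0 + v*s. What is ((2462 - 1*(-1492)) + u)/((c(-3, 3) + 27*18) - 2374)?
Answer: -27696/13321 ≈ -2.0791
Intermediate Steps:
c(v, s) = -6 + s*v (c(v, s) = -6 + (0 + v*s) = -6 + (0 + s*v) = -6 + s*v)
u = 18/7 (u = 810/315 = 810*(1/315) = 18/7 ≈ 2.5714)
((2462 - 1*(-1492)) + u)/((c(-3, 3) + 27*18) - 2374) = ((2462 - 1*(-1492)) + 18/7)/(((-6 + 3*(-3)) + 27*18) - 2374) = ((2462 + 1492) + 18/7)/(((-6 - 9) + 486) - 2374) = (3954 + 18/7)/((-15 + 486) - 2374) = 27696/(7*(471 - 2374)) = (27696/7)/(-1903) = (27696/7)*(-1/1903) = -27696/13321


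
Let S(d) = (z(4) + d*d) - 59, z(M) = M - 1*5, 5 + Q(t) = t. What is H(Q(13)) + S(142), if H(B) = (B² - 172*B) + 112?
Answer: 18904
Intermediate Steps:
Q(t) = -5 + t
z(M) = -5 + M (z(M) = M - 5 = -5 + M)
H(B) = 112 + B² - 172*B
S(d) = -60 + d² (S(d) = ((-5 + 4) + d*d) - 59 = (-1 + d²) - 59 = -60 + d²)
H(Q(13)) + S(142) = (112 + (-5 + 13)² - 172*(-5 + 13)) + (-60 + 142²) = (112 + 8² - 172*8) + (-60 + 20164) = (112 + 64 - 1376) + 20104 = -1200 + 20104 = 18904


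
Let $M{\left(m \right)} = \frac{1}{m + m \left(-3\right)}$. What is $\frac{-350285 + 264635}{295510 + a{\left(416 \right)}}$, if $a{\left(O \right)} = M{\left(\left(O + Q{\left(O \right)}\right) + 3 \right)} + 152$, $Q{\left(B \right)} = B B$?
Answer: $- \frac{29716267500}{102579930899} \approx -0.28969$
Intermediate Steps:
$Q{\left(B \right)} = B^{2}$
$M{\left(m \right)} = - \frac{1}{2 m}$ ($M{\left(m \right)} = \frac{1}{m - 3 m} = \frac{1}{\left(-2\right) m} = - \frac{1}{2 m}$)
$a{\left(O \right)} = 152 - \frac{1}{2 \left(3 + O + O^{2}\right)}$ ($a{\left(O \right)} = - \frac{1}{2 \left(\left(O + O^{2}\right) + 3\right)} + 152 = - \frac{1}{2 \left(3 + O + O^{2}\right)} + 152 = 152 - \frac{1}{2 \left(3 + O + O^{2}\right)}$)
$\frac{-350285 + 264635}{295510 + a{\left(416 \right)}} = \frac{-350285 + 264635}{295510 + \frac{\frac{911}{2} + 152 \cdot 416 + 152 \cdot 416^{2}}{3 + 416 + 416^{2}}} = - \frac{85650}{295510 + \frac{\frac{911}{2} + 63232 + 152 \cdot 173056}{3 + 416 + 173056}} = - \frac{85650}{295510 + \frac{\frac{911}{2} + 63232 + 26304512}{173475}} = - \frac{85650}{295510 + \frac{1}{173475} \cdot \frac{52736399}{2}} = - \frac{85650}{295510 + \frac{52736399}{346950}} = - \frac{85650}{\frac{102579930899}{346950}} = \left(-85650\right) \frac{346950}{102579930899} = - \frac{29716267500}{102579930899}$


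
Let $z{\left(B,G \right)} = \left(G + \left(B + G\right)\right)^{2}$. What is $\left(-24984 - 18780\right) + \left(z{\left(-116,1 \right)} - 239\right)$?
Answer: $-31007$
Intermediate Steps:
$z{\left(B,G \right)} = \left(B + 2 G\right)^{2}$
$\left(-24984 - 18780\right) + \left(z{\left(-116,1 \right)} - 239\right) = \left(-24984 - 18780\right) + \left(\left(-116 + 2 \cdot 1\right)^{2} - 239\right) = -43764 - \left(239 - \left(-116 + 2\right)^{2}\right) = -43764 - \left(239 - \left(-114\right)^{2}\right) = -43764 + \left(12996 - 239\right) = -43764 + 12757 = -31007$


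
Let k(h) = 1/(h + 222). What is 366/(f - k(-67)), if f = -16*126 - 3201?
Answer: -28365/404318 ≈ -0.070155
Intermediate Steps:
k(h) = 1/(222 + h)
f = -5217 (f = -2016 - 3201 = -5217)
366/(f - k(-67)) = 366/(-5217 - 1/(222 - 67)) = 366/(-5217 - 1/155) = 366/(-808636/155) = 366*(-155/808636) = -28365/404318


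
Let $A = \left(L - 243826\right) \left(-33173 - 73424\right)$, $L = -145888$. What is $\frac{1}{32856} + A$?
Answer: $\frac{1364915230084849}{32856} \approx 4.1542 \cdot 10^{10}$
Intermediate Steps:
$A = 41542343258$ ($A = \left(-145888 - 243826\right) \left(-33173 - 73424\right) = \left(-389714\right) \left(-106597\right) = 41542343258$)
$\frac{1}{32856} + A = \frac{1}{32856} + 41542343258 = \frac{1364915230084849}{32856}$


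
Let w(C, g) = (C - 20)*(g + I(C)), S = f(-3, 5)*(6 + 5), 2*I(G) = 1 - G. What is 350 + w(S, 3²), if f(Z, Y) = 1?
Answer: 314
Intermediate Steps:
I(G) = ½ - G/2 (I(G) = (1 - G)/2 = ½ - G/2)
S = 11 (S = 1*(6 + 5) = 1*11 = 11)
w(C, g) = (-20 + C)*(½ + g - C/2) (w(C, g) = (C - 20)*(g + (½ - C/2)) = (-20 + C)*(½ + g - C/2))
350 + w(S, 3²) = 350 + (-10 - 20*3² - ½*11² + (21/2)*11 + 11*3²) = 350 + (-10 - 20*9 - ½*121 + 231/2 + 11*9) = 350 + (-10 - 180 - 121/2 + 231/2 + 99) = 350 - 36 = 314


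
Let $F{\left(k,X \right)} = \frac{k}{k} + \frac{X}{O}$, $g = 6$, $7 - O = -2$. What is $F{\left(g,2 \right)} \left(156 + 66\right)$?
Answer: $\frac{814}{3} \approx 271.33$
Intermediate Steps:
$O = 9$ ($O = 7 - -2 = 7 + 2 = 9$)
$F{\left(k,X \right)} = 1 + \frac{X}{9}$ ($F{\left(k,X \right)} = \frac{k}{k} + \frac{X}{9} = 1 + X \frac{1}{9} = 1 + \frac{X}{9}$)
$F{\left(g,2 \right)} \left(156 + 66\right) = \left(1 + \frac{1}{9} \cdot 2\right) \left(156 + 66\right) = \left(1 + \frac{2}{9}\right) 222 = \frac{11}{9} \cdot 222 = \frac{814}{3}$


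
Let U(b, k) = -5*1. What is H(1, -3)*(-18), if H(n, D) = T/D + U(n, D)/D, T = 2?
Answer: -18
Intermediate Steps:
U(b, k) = -5
H(n, D) = -3/D (H(n, D) = 2/D - 5/D = -3/D)
H(1, -3)*(-18) = -3/(-3)*(-18) = -3*(-⅓)*(-18) = 1*(-18) = -18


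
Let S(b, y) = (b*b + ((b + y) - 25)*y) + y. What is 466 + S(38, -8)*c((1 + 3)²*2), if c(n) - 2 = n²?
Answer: 1432762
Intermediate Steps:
S(b, y) = y + b² + y*(-25 + b + y) (S(b, y) = (b² + (-25 + b + y)*y) + y = (b² + y*(-25 + b + y)) + y = y + b² + y*(-25 + b + y))
c(n) = 2 + n²
466 + S(38, -8)*c((1 + 3)²*2) = 466 + (38² + (-8)² - 24*(-8) + 38*(-8))*(2 + ((1 + 3)²*2)²) = 466 + (1444 + 64 + 192 - 304)*(2 + (4²*2)²) = 466 + 1396*(2 + (16*2)²) = 466 + 1396*(2 + 32²) = 466 + 1396*(2 + 1024) = 466 + 1396*1026 = 466 + 1432296 = 1432762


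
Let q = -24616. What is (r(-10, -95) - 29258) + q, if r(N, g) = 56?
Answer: -53818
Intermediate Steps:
(r(-10, -95) - 29258) + q = (56 - 29258) - 24616 = -29202 - 24616 = -53818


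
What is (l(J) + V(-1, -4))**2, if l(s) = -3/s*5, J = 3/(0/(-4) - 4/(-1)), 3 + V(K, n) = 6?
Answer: 289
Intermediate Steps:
V(K, n) = 3 (V(K, n) = -3 + 6 = 3)
J = 3/4 (J = 3/(0*(-1/4) - 4*(-1)) = 3/(0 + 4) = 3/4 ≈ 0.75000)
l(s) = -15/s
(l(J) + V(-1, -4))**2 = (-15/3/4 + 3)**2 = (-15*4/3 + 3)**2 = (-20 + 3)**2 = (-17)**2 = 289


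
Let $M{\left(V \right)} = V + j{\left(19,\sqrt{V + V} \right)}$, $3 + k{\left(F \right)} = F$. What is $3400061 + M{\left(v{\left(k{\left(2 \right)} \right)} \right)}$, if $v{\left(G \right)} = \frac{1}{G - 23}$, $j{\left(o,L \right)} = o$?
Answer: $\frac{81601919}{24} \approx 3.4001 \cdot 10^{6}$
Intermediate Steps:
$k{\left(F \right)} = -3 + F$
$v{\left(G \right)} = \frac{1}{-23 + G}$
$M{\left(V \right)} = 19 + V$ ($M{\left(V \right)} = V + 19 = 19 + V$)
$3400061 + M{\left(v{\left(k{\left(2 \right)} \right)} \right)} = 3400061 + \left(19 + \frac{1}{-23 + \left(-3 + 2\right)}\right) = 3400061 + \left(19 + \frac{1}{-23 - 1}\right) = 3400061 + \left(19 + \frac{1}{-24}\right) = 3400061 + \left(19 - \frac{1}{24}\right) = 3400061 + \frac{455}{24} = \frac{81601919}{24}$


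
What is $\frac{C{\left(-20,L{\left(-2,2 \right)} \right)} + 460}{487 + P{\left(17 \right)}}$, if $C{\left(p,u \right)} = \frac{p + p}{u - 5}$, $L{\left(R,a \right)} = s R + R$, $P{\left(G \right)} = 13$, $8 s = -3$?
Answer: $\frac{583}{625} \approx 0.9328$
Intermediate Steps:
$s = - \frac{3}{8}$ ($s = \frac{1}{8} \left(-3\right) = - \frac{3}{8} \approx -0.375$)
$L{\left(R,a \right)} = \frac{5 R}{8}$ ($L{\left(R,a \right)} = - \frac{3 R}{8} + R = \frac{5 R}{8}$)
$C{\left(p,u \right)} = \frac{2 p}{-5 + u}$
$\frac{C{\left(-20,L{\left(-2,2 \right)} \right)} + 460}{487 + P{\left(17 \right)}} = \frac{2 \left(-20\right) \frac{1}{-5 + \frac{5}{8} \left(-2\right)} + 460}{487 + 13} = \frac{2 \left(-20\right) \frac{1}{-5 - \frac{5}{4}} + 460}{500} = \left(2 \left(-20\right) \frac{1}{- \frac{25}{4}} + 460\right) \frac{1}{500} = \left(2 \left(-20\right) \left(- \frac{4}{25}\right) + 460\right) \frac{1}{500} = \left(\frac{32}{5} + 460\right) \frac{1}{500} = \frac{2332}{5} \cdot \frac{1}{500} = \frac{583}{625}$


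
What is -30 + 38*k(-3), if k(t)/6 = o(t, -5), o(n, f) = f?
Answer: -1170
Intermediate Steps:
k(t) = -30 (k(t) = 6*(-5) = -30)
-30 + 38*k(-3) = -30 + 38*(-30) = -30 - 1140 = -1170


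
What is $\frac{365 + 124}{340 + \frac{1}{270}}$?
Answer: $\frac{132030}{91801} \approx 1.4382$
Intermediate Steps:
$\frac{365 + 124}{340 + \frac{1}{270}} = \frac{489}{340 + \frac{1}{270}} = \frac{489}{\frac{91801}{270}} = 489 \cdot \frac{270}{91801} = \frac{132030}{91801}$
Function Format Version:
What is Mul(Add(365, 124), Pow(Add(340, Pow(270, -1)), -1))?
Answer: Rational(132030, 91801) ≈ 1.4382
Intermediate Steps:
Mul(Add(365, 124), Pow(Add(340, Pow(270, -1)), -1)) = Mul(489, Pow(Add(340, Rational(1, 270)), -1)) = Mul(489, Pow(Rational(91801, 270), -1)) = Mul(489, Rational(270, 91801)) = Rational(132030, 91801)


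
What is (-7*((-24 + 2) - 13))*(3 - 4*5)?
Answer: -4165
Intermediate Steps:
(-7*((-24 + 2) - 13))*(3 - 4*5) = (-7*(-22 - 13))*(3 - 20) = -7*(-35)*(-17) = 245*(-17) = -4165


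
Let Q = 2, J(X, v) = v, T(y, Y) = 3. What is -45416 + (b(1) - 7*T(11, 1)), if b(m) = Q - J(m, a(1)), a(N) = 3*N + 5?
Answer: -45443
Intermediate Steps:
a(N) = 5 + 3*N
b(m) = -6 (b(m) = 2 - (5 + 3*1) = 2 - (5 + 3) = 2 - 1*8 = 2 - 8 = -6)
-45416 + (b(1) - 7*T(11, 1)) = -45416 + (-6 - 7*3) = -45416 + (-6 - 21) = -45416 - 27 = -45443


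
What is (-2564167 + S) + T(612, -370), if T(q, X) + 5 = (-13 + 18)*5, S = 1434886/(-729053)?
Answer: -1869400497677/729053 ≈ -2.5641e+6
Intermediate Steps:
S = -1434886/729053 (S = 1434886*(-1/729053) = -1434886/729053 ≈ -1.9682)
T(q, X) = 20 (T(q, X) = -5 + (-13 + 18)*5 = -5 + 5*5 = -5 + 25 = 20)
(-2564167 + S) + T(612, -370) = (-2564167 - 1434886/729053) + 20 = -1869415078737/729053 + 20 = -1869400497677/729053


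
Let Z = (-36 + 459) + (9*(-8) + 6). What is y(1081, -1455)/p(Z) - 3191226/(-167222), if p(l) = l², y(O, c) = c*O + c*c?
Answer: 4879566257/208943889 ≈ 23.353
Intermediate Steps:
Z = 357 (Z = 423 + (-72 + 6) = 423 - 66 = 357)
y(O, c) = c² + O*c (y(O, c) = O*c + c² = c² + O*c)
y(1081, -1455)/p(Z) - 3191226/(-167222) = (-1455*(1081 - 1455))/(357²) - 3191226/(-167222) = -1455*(-374)/127449 - 3191226*(-1/167222) = 544170*(1/127449) + 1595613/83611 = 10670/2499 + 1595613/83611 = 4879566257/208943889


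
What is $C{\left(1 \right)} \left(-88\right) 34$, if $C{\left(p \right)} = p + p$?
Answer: $-5984$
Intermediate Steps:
$C{\left(p \right)} = 2 p$
$C{\left(1 \right)} \left(-88\right) 34 = 2 \cdot 1 \left(-88\right) 34 = 2 \left(-88\right) 34 = \left(-176\right) 34 = -5984$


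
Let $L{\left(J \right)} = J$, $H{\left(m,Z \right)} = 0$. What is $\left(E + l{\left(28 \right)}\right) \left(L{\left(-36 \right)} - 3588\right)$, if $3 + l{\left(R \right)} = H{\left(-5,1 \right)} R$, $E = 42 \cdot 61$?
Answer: $-9273816$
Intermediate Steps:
$E = 2562$
$l{\left(R \right)} = -3$ ($l{\left(R \right)} = -3 + 0 R = -3 + 0 = -3$)
$\left(E + l{\left(28 \right)}\right) \left(L{\left(-36 \right)} - 3588\right) = \left(2562 - 3\right) \left(-36 - 3588\right) = 2559 \left(-3624\right) = -9273816$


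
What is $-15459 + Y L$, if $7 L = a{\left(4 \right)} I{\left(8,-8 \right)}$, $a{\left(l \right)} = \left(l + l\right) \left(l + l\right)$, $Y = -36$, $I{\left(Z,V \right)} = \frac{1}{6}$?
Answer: $- \frac{108597}{7} \approx -15514.0$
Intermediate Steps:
$I{\left(Z,V \right)} = \frac{1}{6}$
$a{\left(l \right)} = 4 l^{2}$ ($a{\left(l \right)} = 2 l 2 l = 4 l^{2}$)
$L = \frac{32}{21}$ ($L = \frac{4 \cdot 4^{2} \cdot \frac{1}{6}}{7} = \frac{4 \cdot 16 \cdot \frac{1}{6}}{7} = \frac{64 \cdot \frac{1}{6}}{7} = \frac{1}{7} \cdot \frac{32}{3} = \frac{32}{21} \approx 1.5238$)
$-15459 + Y L = -15459 - \frac{384}{7} = - \frac{108597}{7}$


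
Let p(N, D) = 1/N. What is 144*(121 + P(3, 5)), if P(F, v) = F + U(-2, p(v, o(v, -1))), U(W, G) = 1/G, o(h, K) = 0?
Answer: 18576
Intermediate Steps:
P(F, v) = F + v (P(F, v) = F + 1/(1/v) = F + v)
144*(121 + P(3, 5)) = 144*(121 + (3 + 5)) = 144*(121 + 8) = 144*129 = 18576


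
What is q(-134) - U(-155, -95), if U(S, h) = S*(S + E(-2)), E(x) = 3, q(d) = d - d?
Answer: -23560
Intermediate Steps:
q(d) = 0
U(S, h) = S*(3 + S) (U(S, h) = S*(S + 3) = S*(3 + S))
q(-134) - U(-155, -95) = 0 - (-155)*(3 - 155) = 0 - (-155)*(-152) = 0 - 1*23560 = 0 - 23560 = -23560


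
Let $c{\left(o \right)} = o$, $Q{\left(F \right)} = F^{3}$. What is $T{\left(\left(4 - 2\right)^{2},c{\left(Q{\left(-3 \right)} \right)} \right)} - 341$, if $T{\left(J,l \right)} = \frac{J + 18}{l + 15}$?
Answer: $- \frac{2057}{6} \approx -342.83$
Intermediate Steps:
$T{\left(J,l \right)} = \frac{18 + J}{15 + l}$
$T{\left(\left(4 - 2\right)^{2},c{\left(Q{\left(-3 \right)} \right)} \right)} - 341 = \frac{18 + \left(4 - 2\right)^{2}}{15 + \left(-3\right)^{3}} - 341 = \frac{18 + 2^{2}}{15 - 27} - 341 = \frac{18 + 4}{-12} - 341 = \left(- \frac{1}{12}\right) 22 - 341 = - \frac{11}{6} - 341 = - \frac{2057}{6}$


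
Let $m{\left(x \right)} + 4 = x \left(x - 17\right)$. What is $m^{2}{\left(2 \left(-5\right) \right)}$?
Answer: $70756$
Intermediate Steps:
$m{\left(x \right)} = -4 + x \left(-17 + x\right)$ ($m{\left(x \right)} = -4 + x \left(x - 17\right) = -4 + x \left(-17 + x\right)$)
$m^{2}{\left(2 \left(-5\right) \right)} = \left(-4 + \left(2 \left(-5\right)\right)^{2} - 17 \cdot 2 \left(-5\right)\right)^{2} = \left(-4 + \left(-10\right)^{2} - -170\right)^{2} = \left(-4 + 100 + 170\right)^{2} = 266^{2} = 70756$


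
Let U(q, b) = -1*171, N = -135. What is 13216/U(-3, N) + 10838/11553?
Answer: -50277050/658521 ≈ -76.348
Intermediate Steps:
U(q, b) = -171
13216/U(-3, N) + 10838/11553 = 13216/(-171) + 10838/11553 = 13216*(-1/171) + 10838*(1/11553) = -13216/171 + 10838/11553 = -50277050/658521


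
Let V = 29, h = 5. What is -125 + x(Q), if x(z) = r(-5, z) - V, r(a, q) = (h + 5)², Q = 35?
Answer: -54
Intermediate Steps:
r(a, q) = 100 (r(a, q) = (5 + 5)² = 10² = 100)
x(z) = 71 (x(z) = 100 - 1*29 = 100 - 29 = 71)
-125 + x(Q) = -125 + 71 = -54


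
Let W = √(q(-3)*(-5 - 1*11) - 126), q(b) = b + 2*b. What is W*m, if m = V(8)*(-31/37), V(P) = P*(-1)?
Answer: 744*√2/37 ≈ 28.437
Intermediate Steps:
V(P) = -P
q(b) = 3*b
m = 248/37 (m = (-1*8)*(-31/37) = -(-248)/37 = -8*(-31/37) = 248/37 ≈ 6.7027)
W = 3*√2 (W = √((3*(-3))*(-5 - 1*11) - 126) = √(-9*(-5 - 11) - 126) = √(-9*(-16) - 126) = √(144 - 126) = √18 = 3*√2 ≈ 4.2426)
W*m = (3*√2)*(248/37) = 744*√2/37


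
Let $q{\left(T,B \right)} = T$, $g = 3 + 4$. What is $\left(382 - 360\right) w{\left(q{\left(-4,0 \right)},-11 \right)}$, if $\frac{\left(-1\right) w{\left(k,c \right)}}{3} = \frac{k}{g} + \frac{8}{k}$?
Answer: $\frac{1188}{7} \approx 169.71$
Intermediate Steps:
$g = 7$
$w{\left(k,c \right)} = - \frac{24}{k} - \frac{3 k}{7}$ ($w{\left(k,c \right)} = - 3 \left(\frac{k}{7} + \frac{8}{k}\right) = - 3 \left(\frac{8}{k} + \frac{k}{7}\right) = - \frac{24}{k} - \frac{3 k}{7}$)
$\left(382 - 360\right) w{\left(q{\left(-4,0 \right)},-11 \right)} = \left(382 - 360\right) \left(- \frac{24}{-4} - - \frac{12}{7}\right) = 22 \left(\left(-24\right) \left(- \frac{1}{4}\right) + \frac{12}{7}\right) = 22 \left(6 + \frac{12}{7}\right) = 22 \cdot \frac{54}{7} = \frac{1188}{7}$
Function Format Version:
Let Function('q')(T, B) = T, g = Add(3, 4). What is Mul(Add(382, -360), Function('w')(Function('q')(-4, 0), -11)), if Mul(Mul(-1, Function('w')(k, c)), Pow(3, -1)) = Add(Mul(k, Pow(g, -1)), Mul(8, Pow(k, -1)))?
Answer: Rational(1188, 7) ≈ 169.71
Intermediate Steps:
g = 7
Function('w')(k, c) = Add(Mul(-24, Pow(k, -1)), Mul(Rational(-3, 7), k)) (Function('w')(k, c) = Mul(-3, Add(Mul(k, Pow(7, -1)), Mul(8, Pow(k, -1)))) = Mul(-3, Add(Mul(k, Rational(1, 7)), Mul(8, Pow(k, -1)))) = Mul(-3, Add(Mul(Rational(1, 7), k), Mul(8, Pow(k, -1)))) = Mul(-3, Add(Mul(8, Pow(k, -1)), Mul(Rational(1, 7), k))) = Add(Mul(-24, Pow(k, -1)), Mul(Rational(-3, 7), k)))
Mul(Add(382, -360), Function('w')(Function('q')(-4, 0), -11)) = Mul(Add(382, -360), Add(Mul(-24, Pow(-4, -1)), Mul(Rational(-3, 7), -4))) = Mul(22, Add(Mul(-24, Rational(-1, 4)), Rational(12, 7))) = Mul(22, Add(6, Rational(12, 7))) = Mul(22, Rational(54, 7)) = Rational(1188, 7)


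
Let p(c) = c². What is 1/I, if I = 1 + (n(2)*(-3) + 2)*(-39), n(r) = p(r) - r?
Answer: 1/157 ≈ 0.0063694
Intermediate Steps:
n(r) = r² - r
I = 157 (I = 1 + ((2*(-1 + 2))*(-3) + 2)*(-39) = 1 + ((2*1)*(-3) + 2)*(-39) = 1 + (2*(-3) + 2)*(-39) = 1 + (-6 + 2)*(-39) = 1 - 4*(-39) = 1 + 156 = 157)
1/I = 1/157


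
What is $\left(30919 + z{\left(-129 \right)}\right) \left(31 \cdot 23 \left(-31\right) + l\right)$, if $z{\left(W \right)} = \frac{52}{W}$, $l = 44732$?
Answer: $\frac{30085247957}{43} \approx 6.9966 \cdot 10^{8}$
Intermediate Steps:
$\left(30919 + z{\left(-129 \right)}\right) \left(31 \cdot 23 \left(-31\right) + l\right) = \left(30919 + \frac{52}{-129}\right) \left(31 \cdot 23 \left(-31\right) + 44732\right) = \left(30919 + 52 \left(- \frac{1}{129}\right)\right) \left(713 \left(-31\right) + 44732\right) = \left(30919 - \frac{52}{129}\right) \left(-22103 + 44732\right) = \frac{3988499}{129} \cdot 22629 = \frac{30085247957}{43}$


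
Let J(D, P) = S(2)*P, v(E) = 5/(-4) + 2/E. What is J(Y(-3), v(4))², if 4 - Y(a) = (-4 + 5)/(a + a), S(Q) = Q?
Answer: 9/4 ≈ 2.2500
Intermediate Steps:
Y(a) = 4 - 1/(2*a) (Y(a) = 4 - (-4 + 5)/(a + a) = 4 - 1/(2*a))
v(E) = -5/4 + 2/E (v(E) = 5*(-¼) + 2/E = -5/4 + 2/E)
J(D, P) = 2*P
J(Y(-3), v(4))² = (2*(-5/4 + 2/4))² = (2*(-5/4 + 2*(¼)))² = (2*(-5/4 + ½))² = (2*(-¾))² = (-3/2)² = 9/4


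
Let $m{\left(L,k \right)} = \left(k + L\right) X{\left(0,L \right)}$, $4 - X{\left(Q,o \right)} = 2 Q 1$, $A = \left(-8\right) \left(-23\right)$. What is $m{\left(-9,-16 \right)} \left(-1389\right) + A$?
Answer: $139084$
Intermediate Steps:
$A = 184$
$X{\left(Q,o \right)} = 4 - 2 Q$ ($X{\left(Q,o \right)} = 4 - 2 Q 1 = 4 - 2 Q$)
$m{\left(L,k \right)} = 4 L + 4 k$ ($m{\left(L,k \right)} = \left(k + L\right) \left(4 - 0\right) = \left(L + k\right) \left(4 + 0\right) = \left(L + k\right) 4 = 4 L + 4 k$)
$m{\left(-9,-16 \right)} \left(-1389\right) + A = \left(4 \left(-9\right) + 4 \left(-16\right)\right) \left(-1389\right) + 184 = \left(-36 - 64\right) \left(-1389\right) + 184 = \left(-100\right) \left(-1389\right) + 184 = 138900 + 184 = 139084$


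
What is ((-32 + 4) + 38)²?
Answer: 100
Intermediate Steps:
((-32 + 4) + 38)² = (-28 + 38)² = 10² = 100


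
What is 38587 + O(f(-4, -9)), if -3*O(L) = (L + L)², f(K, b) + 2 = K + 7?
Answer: 115757/3 ≈ 38586.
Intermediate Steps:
f(K, b) = 5 + K (f(K, b) = -2 + (K + 7) = -2 + (7 + K) = 5 + K)
O(L) = -4*L²/3 (O(L) = -(L + L)²/3 = -4*L²/3)
38587 + O(f(-4, -9)) = 38587 - 4*(5 - 4)²/3 = 38587 - 4/3*1² = 38587 - 4/3*1 = 38587 - 4/3 = 115757/3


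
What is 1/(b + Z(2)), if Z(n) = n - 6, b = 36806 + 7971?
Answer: 1/44773 ≈ 2.2335e-5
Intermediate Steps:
b = 44777
Z(n) = -6 + n
1/(b + Z(2)) = 1/(44777 + (-6 + 2)) = 1/(44777 - 4) = 1/44773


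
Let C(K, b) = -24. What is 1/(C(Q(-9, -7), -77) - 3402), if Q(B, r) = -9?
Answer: -1/3426 ≈ -0.00029189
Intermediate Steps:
1/(C(Q(-9, -7), -77) - 3402) = 1/(-24 - 3402) = 1/(-3426) = -1/3426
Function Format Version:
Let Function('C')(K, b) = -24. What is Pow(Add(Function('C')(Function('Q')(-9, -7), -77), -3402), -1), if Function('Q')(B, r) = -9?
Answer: Rational(-1, 3426) ≈ -0.00029189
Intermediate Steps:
Pow(Add(Function('C')(Function('Q')(-9, -7), -77), -3402), -1) = Pow(Add(-24, -3402), -1) = Pow(-3426, -1) = Rational(-1, 3426)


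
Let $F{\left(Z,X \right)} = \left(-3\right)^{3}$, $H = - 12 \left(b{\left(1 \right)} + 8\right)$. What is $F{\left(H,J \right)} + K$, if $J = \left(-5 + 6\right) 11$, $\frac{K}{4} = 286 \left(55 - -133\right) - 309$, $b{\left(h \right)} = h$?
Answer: $213809$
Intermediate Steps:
$K = 213836$ ($K = 4 \left(286 \left(55 - -133\right) - 309\right) = 4 \left(286 \left(55 + 133\right) - 309\right) = 4 \left(286 \cdot 188 - 309\right) = 4 \left(53768 - 309\right) = 4 \cdot 53459 = 213836$)
$H = -108$ ($H = - 12 \left(1 + 8\right) = \left(-12\right) 9 = -108$)
$J = 11$ ($J = 1 \cdot 11 = 11$)
$F{\left(Z,X \right)} = -27$
$F{\left(H,J \right)} + K = -27 + 213836 = 213809$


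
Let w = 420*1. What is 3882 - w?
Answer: 3462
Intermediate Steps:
w = 420
3882 - w = 3882 - 1*420 = 3882 - 420 = 3462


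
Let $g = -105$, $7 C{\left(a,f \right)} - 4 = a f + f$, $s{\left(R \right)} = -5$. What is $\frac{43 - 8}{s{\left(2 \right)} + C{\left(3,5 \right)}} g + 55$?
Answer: $\frac{26330}{11} \approx 2393.6$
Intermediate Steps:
$C{\left(a,f \right)} = \frac{4}{7} + \frac{f}{7} + \frac{a f}{7}$ ($C{\left(a,f \right)} = \frac{4}{7} + \frac{a f + f}{7} = \frac{4}{7} + \frac{f + a f}{7} = \frac{4}{7} + \left(\frac{f}{7} + \frac{a f}{7}\right) = \frac{4}{7} + \frac{f}{7} + \frac{a f}{7}$)
$\frac{43 - 8}{s{\left(2 \right)} + C{\left(3,5 \right)}} g + 55 = \frac{43 - 8}{-5 + \left(\frac{4}{7} + \frac{1}{7} \cdot 5 + \frac{1}{7} \cdot 3 \cdot 5\right)} \left(-105\right) + 55 = \frac{35}{-5 + \left(\frac{4}{7} + \frac{5}{7} + \frac{15}{7}\right)} \left(-105\right) + 55 = \frac{35}{-5 + \frac{24}{7}} \left(-105\right) + 55 = \frac{35}{- \frac{11}{7}} \left(-105\right) + 55 = 35 \left(- \frac{7}{11}\right) \left(-105\right) + 55 = \left(- \frac{245}{11}\right) \left(-105\right) + 55 = \frac{25725}{11} + 55 = \frac{26330}{11}$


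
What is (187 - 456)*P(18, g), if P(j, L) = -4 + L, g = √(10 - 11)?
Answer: 1076 - 269*I ≈ 1076.0 - 269.0*I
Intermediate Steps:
g = I (g = √(-1) = I ≈ 1.0*I)
(187 - 456)*P(18, g) = (187 - 456)*(-4 + I) = -269*(-4 + I) = 1076 - 269*I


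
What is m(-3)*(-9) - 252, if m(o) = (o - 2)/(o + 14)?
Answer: -2727/11 ≈ -247.91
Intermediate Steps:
m(o) = (-2 + o)/(14 + o)
m(-3)*(-9) - 252 = ((-2 - 3)/(14 - 3))*(-9) - 252 = (-5/11)*(-9) - 252 = ((1/11)*(-5))*(-9) - 252 = -5/11*(-9) - 252 = 45/11 - 252 = -2727/11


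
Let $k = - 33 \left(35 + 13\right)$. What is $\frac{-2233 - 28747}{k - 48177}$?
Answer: $\frac{30980}{49761} \approx 0.62258$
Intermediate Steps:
$k = -1584$ ($k = \left(-33\right) 48 = -1584$)
$\frac{-2233 - 28747}{k - 48177} = \frac{-2233 - 28747}{-1584 - 48177} = - \frac{30980}{-49761} = \left(-30980\right) \left(- \frac{1}{49761}\right) = \frac{30980}{49761}$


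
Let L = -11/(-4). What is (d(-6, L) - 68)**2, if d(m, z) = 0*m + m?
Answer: 5476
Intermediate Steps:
L = 11/4 (L = -11*(-1/4) = 11/4 ≈ 2.7500)
d(m, z) = m (d(m, z) = 0 + m = m)
(d(-6, L) - 68)**2 = (-6 - 68)**2 = (-74)**2 = 5476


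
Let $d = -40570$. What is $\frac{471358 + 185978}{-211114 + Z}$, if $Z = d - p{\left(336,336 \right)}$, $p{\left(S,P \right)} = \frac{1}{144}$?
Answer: $- \frac{94656384}{36242497} \approx -2.6118$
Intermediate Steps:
$p{\left(S,P \right)} = \frac{1}{144}$
$Z = - \frac{5842081}{144}$ ($Z = -40570 - \frac{1}{144} = - \frac{5842081}{144} \approx -40570.0$)
$\frac{471358 + 185978}{-211114 + Z} = \frac{471358 + 185978}{-211114 - \frac{5842081}{144}} = \frac{657336}{- \frac{36242497}{144}} = 657336 \left(- \frac{144}{36242497}\right) = - \frac{94656384}{36242497}$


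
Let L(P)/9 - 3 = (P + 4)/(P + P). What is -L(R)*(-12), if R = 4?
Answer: 432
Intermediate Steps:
L(P) = 27 + 9*(4 + P)/(2*P) (L(P) = 27 + 9*((P + 4)/(P + P)) = 27 + 9*((4 + P)/((2*P))) = 27 + 9*((4 + P)*(1/(2*P))) = 27 + 9*((4 + P)/(2*P)) = 27 + 9*(4 + P)/(2*P))
-L(R)*(-12) = -(63/2 + 18/4)*(-12) = -(63/2 + 18*(¼))*(-12) = -(63/2 + 9/2)*(-12) = -36*(-12) = -1*(-432) = 432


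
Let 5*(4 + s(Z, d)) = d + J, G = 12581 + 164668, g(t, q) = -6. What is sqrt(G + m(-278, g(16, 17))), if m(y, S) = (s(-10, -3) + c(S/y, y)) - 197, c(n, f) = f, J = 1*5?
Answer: 2*sqrt(1104815)/5 ≈ 420.44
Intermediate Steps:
J = 5
G = 177249
s(Z, d) = -3 + d/5 (s(Z, d) = -4 + (d + 5)/5 = -4 + (5 + d)/5 = -4 + (1 + d/5) = -3 + d/5)
m(y, S) = -1003/5 + y (m(y, S) = ((-3 + (1/5)*(-3)) + y) - 197 = ((-3 - 3/5) + y) - 197 = (-18/5 + y) - 197 = -1003/5 + y)
sqrt(G + m(-278, g(16, 17))) = sqrt(177249 + (-1003/5 - 278)) = sqrt(177249 - 2393/5) = sqrt(883852/5) = 2*sqrt(1104815)/5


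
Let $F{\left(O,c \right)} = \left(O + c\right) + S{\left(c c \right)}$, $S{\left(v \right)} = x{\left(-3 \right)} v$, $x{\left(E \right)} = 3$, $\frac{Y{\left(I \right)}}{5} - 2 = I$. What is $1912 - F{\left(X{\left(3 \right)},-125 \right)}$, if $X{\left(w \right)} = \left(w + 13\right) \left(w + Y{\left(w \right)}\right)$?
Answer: $-45286$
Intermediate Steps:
$Y{\left(I \right)} = 10 + 5 I$
$S{\left(v \right)} = 3 v$
$X{\left(w \right)} = \left(10 + 6 w\right) \left(13 + w\right)$ ($X{\left(w \right)} = \left(w + 13\right) \left(w + \left(10 + 5 w\right)\right) = \left(13 + w\right) \left(10 + 6 w\right) = \left(10 + 6 w\right) \left(13 + w\right)$)
$F{\left(O,c \right)} = O + c + 3 c^{2}$ ($F{\left(O,c \right)} = \left(O + c\right) + 3 c c = \left(O + c\right) + 3 c^{2} = O + c + 3 c^{2}$)
$1912 - F{\left(X{\left(3 \right)},-125 \right)} = 1912 - \left(\left(130 + 6 \cdot 3^{2} + 88 \cdot 3\right) - 125 + 3 \left(-125\right)^{2}\right) = 1912 - \left(\left(130 + 6 \cdot 9 + 264\right) - 125 + 3 \cdot 15625\right) = 1912 - \left(\left(130 + 54 + 264\right) - 125 + 46875\right) = 1912 - \left(448 - 125 + 46875\right) = 1912 - 47198 = -45286$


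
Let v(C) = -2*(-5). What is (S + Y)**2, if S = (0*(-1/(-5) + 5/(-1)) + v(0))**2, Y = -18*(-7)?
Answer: 51076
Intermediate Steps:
v(C) = 10
Y = 126
S = 100 (S = (0*(-1/(-5) + 5/(-1)) + 10)**2 = (0*(-1*(-1/5) + 5*(-1)) + 10)**2 = (0*(1/5 - 5) + 10)**2 = (0*(-24/5) + 10)**2 = (0 + 10)**2 = 10**2 = 100)
(S + Y)**2 = (100 + 126)**2 = 226**2 = 51076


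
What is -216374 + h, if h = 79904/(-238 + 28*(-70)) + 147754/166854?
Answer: -19841777518783/91686273 ≈ -2.1641e+5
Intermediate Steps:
h = -3251884681/91686273 (h = 79904/(-238 - 1960) + 147754*(1/166854) = 79904/(-2198) + 73877/83427 = 79904*(-1/2198) + 73877/83427 = -39952/1099 + 73877/83427 = -3251884681/91686273 ≈ -35.468)
-216374 + h = -216374 - 3251884681/91686273 = -19841777518783/91686273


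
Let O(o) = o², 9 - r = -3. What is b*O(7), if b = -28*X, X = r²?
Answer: -197568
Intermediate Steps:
r = 12 (r = 9 - 1*(-3) = 9 + 3 = 12)
X = 144 (X = 12² = 144)
b = -4032 (b = -28*144 = -4032)
b*O(7) = -4032*7² = -4032*49 = -197568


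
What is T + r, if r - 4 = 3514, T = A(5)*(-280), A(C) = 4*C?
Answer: -2082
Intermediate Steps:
T = -5600 (T = (4*5)*(-280) = 20*(-280) = -5600)
r = 3518 (r = 4 + 3514 = 3518)
T + r = -5600 + 3518 = -2082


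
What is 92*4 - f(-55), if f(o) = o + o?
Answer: 478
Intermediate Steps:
f(o) = 2*o
92*4 - f(-55) = 92*4 - 2*(-55) = 368 - 1*(-110) = 368 + 110 = 478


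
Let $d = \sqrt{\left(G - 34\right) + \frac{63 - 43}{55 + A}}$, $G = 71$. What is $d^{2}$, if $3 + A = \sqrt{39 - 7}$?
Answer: $\frac{6244}{167} - \frac{5 \sqrt{2}}{167} \approx 37.347$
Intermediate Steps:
$A = -3 + 4 \sqrt{2}$ ($A = -3 + \sqrt{39 - 7} = -3 + \sqrt{32} = -3 + 4 \sqrt{2} \approx 2.6569$)
$d = \sqrt{37 + \frac{20}{52 + 4 \sqrt{2}}}$ ($d = \sqrt{\left(71 - 34\right) + \frac{63 - 43}{55 - \left(3 - 4 \sqrt{2}\right)}} = \sqrt{\left(71 - 34\right) + \frac{20}{52 + 4 \sqrt{2}}} = \sqrt{37 + \frac{20}{52 + 4 \sqrt{2}}} \approx 6.1112$)
$d^{2} = \left(\frac{\sqrt{486 + 37 \sqrt{2}}}{\sqrt{13 + \sqrt{2}}}\right)^{2} = \frac{486 + 37 \sqrt{2}}{13 + \sqrt{2}}$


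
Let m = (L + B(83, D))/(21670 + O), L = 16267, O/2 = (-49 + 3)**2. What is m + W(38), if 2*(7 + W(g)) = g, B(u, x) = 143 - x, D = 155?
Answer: 327079/25902 ≈ 12.628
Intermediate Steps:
O = 4232 (O = 2*(-49 + 3)**2 = 2*(-46)**2 = 2*2116 = 4232)
W(g) = -7 + g/2
m = 16255/25902 (m = (16267 + (143 - 1*155))/(21670 + 4232) = (16267 + (143 - 155))/25902 = (16267 - 12)*(1/25902) = 16255*(1/25902) = 16255/25902 ≈ 0.62756)
m + W(38) = 16255/25902 + (-7 + (1/2)*38) = 16255/25902 + (-7 + 19) = 16255/25902 + 12 = 327079/25902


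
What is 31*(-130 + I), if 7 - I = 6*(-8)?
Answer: -2325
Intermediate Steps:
I = 55 (I = 7 - 6*(-8) = 7 - 1*(-48) = 7 + 48 = 55)
31*(-130 + I) = 31*(-130 + 55) = 31*(-75) = -2325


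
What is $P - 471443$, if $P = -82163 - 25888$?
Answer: $-579494$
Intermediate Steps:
$P = -108051$ ($P = -82163 - 25888 = -108051$)
$P - 471443 = -108051 - 471443 = -579494$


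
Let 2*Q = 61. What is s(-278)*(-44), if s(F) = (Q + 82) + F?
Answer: 7282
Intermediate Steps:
Q = 61/2 (Q = (1/2)*61 = 61/2 ≈ 30.500)
s(F) = 225/2 + F (s(F) = (61/2 + 82) + F = 225/2 + F)
s(-278)*(-44) = (225/2 - 278)*(-44) = -331/2*(-44) = 7282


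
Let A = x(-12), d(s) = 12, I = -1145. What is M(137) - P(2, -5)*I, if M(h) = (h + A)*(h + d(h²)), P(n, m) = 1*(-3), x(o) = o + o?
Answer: 13402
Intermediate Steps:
x(o) = 2*o
P(n, m) = -3
A = -24 (A = 2*(-12) = -24)
M(h) = (-24 + h)*(12 + h) (M(h) = (h - 24)*(h + 12) = (-24 + h)*(12 + h))
M(137) - P(2, -5)*I = (-288 + 137² - 12*137) - (-3)*(-1145) = (-288 + 18769 - 1644) - 1*3435 = 16837 - 3435 = 13402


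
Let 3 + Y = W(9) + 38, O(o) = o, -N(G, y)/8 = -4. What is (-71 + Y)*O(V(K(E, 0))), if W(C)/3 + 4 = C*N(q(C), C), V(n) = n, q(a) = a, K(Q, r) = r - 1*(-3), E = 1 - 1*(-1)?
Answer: 2448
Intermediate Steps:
E = 2 (E = 1 + 1 = 2)
K(Q, r) = 3 + r (K(Q, r) = r + 3 = 3 + r)
N(G, y) = 32 (N(G, y) = -8*(-4) = 32)
W(C) = -12 + 96*C (W(C) = -12 + 3*(C*32) = -12 + 3*(32*C) = -12 + 96*C)
Y = 887 (Y = -3 + ((-12 + 96*9) + 38) = -3 + ((-12 + 864) + 38) = -3 + (852 + 38) = -3 + 890 = 887)
(-71 + Y)*O(V(K(E, 0))) = (-71 + 887)*(3 + 0) = 816*3 = 2448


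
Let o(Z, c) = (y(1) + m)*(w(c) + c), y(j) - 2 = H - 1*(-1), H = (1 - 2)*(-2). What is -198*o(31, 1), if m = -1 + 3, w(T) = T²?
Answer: -2772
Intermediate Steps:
H = 2 (H = -1*(-2) = 2)
y(j) = 5 (y(j) = 2 + (2 - 1*(-1)) = 2 + (2 + 1) = 2 + 3 = 5)
m = 2
o(Z, c) = 7*c + 7*c² (o(Z, c) = (5 + 2)*(c² + c) = 7*(c + c²) = 7*c + 7*c²)
-198*o(31, 1) = -1386*(1 + 1) = -1386*2 = -198*14 = -2772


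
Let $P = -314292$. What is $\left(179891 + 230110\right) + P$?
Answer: $95709$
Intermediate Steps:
$\left(179891 + 230110\right) + P = \left(179891 + 230110\right) - 314292 = 410001 - 314292 = 95709$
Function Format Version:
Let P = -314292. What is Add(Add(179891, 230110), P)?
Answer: 95709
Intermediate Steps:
Add(Add(179891, 230110), P) = Add(Add(179891, 230110), -314292) = Add(410001, -314292) = 95709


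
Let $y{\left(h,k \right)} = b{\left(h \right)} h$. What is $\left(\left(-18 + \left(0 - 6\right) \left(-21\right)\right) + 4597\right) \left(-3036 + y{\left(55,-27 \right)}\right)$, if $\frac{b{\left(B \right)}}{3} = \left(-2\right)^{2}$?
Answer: $-11179080$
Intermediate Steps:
$b{\left(B \right)} = 12$ ($b{\left(B \right)} = 3 \left(-2\right)^{2} = 3 \cdot 4 = 12$)
$y{\left(h,k \right)} = 12 h$
$\left(\left(-18 + \left(0 - 6\right) \left(-21\right)\right) + 4597\right) \left(-3036 + y{\left(55,-27 \right)}\right) = \left(\left(-18 + \left(0 - 6\right) \left(-21\right)\right) + 4597\right) \left(-3036 + 12 \cdot 55\right) = \left(\left(-18 + \left(0 - 6\right) \left(-21\right)\right) + 4597\right) \left(-3036 + 660\right) = \left(\left(-18 - -126\right) + 4597\right) \left(-2376\right) = \left(\left(-18 + 126\right) + 4597\right) \left(-2376\right) = \left(108 + 4597\right) \left(-2376\right) = 4705 \left(-2376\right) = -11179080$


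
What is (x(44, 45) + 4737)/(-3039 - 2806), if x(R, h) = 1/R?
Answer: -208429/257180 ≈ -0.81044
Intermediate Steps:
(x(44, 45) + 4737)/(-3039 - 2806) = (1/44 + 4737)/(-3039 - 2806) = (1/44 + 4737)/(-5845) = (208429/44)*(-1/5845) = -208429/257180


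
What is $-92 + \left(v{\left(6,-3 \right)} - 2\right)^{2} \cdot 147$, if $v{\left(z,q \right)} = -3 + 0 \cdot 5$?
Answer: $3583$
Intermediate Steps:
$v{\left(z,q \right)} = -3$ ($v{\left(z,q \right)} = -3 + 0 = -3$)
$-92 + \left(v{\left(6,-3 \right)} - 2\right)^{2} \cdot 147 = -92 + \left(-3 - 2\right)^{2} \cdot 147 = -92 + \left(-5\right)^{2} \cdot 147 = -92 + 25 \cdot 147 = -92 + 3675 = 3583$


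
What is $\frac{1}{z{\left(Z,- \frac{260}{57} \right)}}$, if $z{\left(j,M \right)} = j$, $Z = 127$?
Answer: $\frac{1}{127} \approx 0.007874$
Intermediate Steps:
$\frac{1}{z{\left(Z,- \frac{260}{57} \right)}} = \frac{1}{127}$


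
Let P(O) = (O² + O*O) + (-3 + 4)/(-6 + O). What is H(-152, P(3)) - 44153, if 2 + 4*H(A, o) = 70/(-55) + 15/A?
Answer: -295300901/6688 ≈ -44154.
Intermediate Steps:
P(O) = 1/(-6 + O) + 2*O² (P(O) = (O² + O²) + 1/(-6 + O) = 2*O² + 1/(-6 + O) = 1/(-6 + O) + 2*O²)
H(A, o) = -9/11 + 15/(4*A) (H(A, o) = -½ + (70/(-55) + 15/A)/4 = -½ + (70*(-1/55) + 15/A)/4 = -½ + (-14/11 + 15/A)/4 = -½ + (-7/22 + 15/(4*A)) = -9/11 + 15/(4*A))
H(-152, P(3)) - 44153 = (3/44)*(55 - 12*(-152))/(-152) - 44153 = (3/44)*(-1/152)*(55 + 1824) - 44153 = (3/44)*(-1/152)*1879 - 44153 = -5637/6688 - 44153 = -295300901/6688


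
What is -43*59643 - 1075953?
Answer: -3640602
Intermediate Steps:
-43*59643 - 1075953 = -2564649 - 1075953 = -3640602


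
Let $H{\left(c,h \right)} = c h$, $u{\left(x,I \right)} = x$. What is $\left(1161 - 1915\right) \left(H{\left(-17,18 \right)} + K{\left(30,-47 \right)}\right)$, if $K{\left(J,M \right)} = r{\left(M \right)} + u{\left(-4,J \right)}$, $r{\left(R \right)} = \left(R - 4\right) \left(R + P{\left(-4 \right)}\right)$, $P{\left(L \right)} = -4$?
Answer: $-1727414$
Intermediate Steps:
$r{\left(R \right)} = \left(-4 + R\right)^{2}$ ($r{\left(R \right)} = \left(R - 4\right) \left(R - 4\right) = \left(-4 + R\right) \left(-4 + R\right) = \left(-4 + R\right)^{2}$)
$K{\left(J,M \right)} = 12 + M^{2} - 8 M$ ($K{\left(J,M \right)} = \left(16 + M^{2} - 8 M\right) - 4 = 12 + M^{2} - 8 M$)
$\left(1161 - 1915\right) \left(H{\left(-17,18 \right)} + K{\left(30,-47 \right)}\right) = \left(1161 - 1915\right) \left(\left(-17\right) 18 + \left(12 + \left(-47\right)^{2} - -376\right)\right) = - 754 \left(-306 + \left(12 + 2209 + 376\right)\right) = - 754 \left(-306 + 2597\right) = \left(-754\right) 2291 = -1727414$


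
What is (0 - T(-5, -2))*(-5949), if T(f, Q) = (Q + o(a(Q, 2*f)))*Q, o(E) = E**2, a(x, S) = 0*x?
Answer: 23796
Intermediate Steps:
a(x, S) = 0
T(f, Q) = Q**2 (T(f, Q) = (Q + 0**2)*Q = (Q + 0)*Q = Q*Q = Q**2)
(0 - T(-5, -2))*(-5949) = (0 - 1*(-2)**2)*(-5949) = (0 - 1*4)*(-5949) = (0 - 4)*(-5949) = -4*(-5949) = 23796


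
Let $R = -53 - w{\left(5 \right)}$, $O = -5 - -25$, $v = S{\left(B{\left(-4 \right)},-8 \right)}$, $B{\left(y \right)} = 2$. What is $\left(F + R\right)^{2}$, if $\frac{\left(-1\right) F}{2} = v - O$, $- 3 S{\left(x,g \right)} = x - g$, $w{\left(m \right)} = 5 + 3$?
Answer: $\frac{1849}{9} \approx 205.44$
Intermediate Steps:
$w{\left(m \right)} = 8$
$S{\left(x,g \right)} = - \frac{x}{3} + \frac{g}{3}$ ($S{\left(x,g \right)} = - \frac{x - g}{3} = - \frac{x}{3} + \frac{g}{3}$)
$v = - \frac{10}{3}$ ($v = \left(- \frac{1}{3}\right) 2 + \frac{1}{3} \left(-8\right) = - \frac{2}{3} - \frac{8}{3} = - \frac{10}{3} \approx -3.3333$)
$O = 20$ ($O = -5 + 25 = 20$)
$F = \frac{140}{3}$ ($F = - 2 \left(- \frac{10}{3} - 20\right) = \left(-2\right) \left(- \frac{70}{3}\right) = \frac{140}{3} \approx 46.667$)
$R = -61$ ($R = -53 - 8 = -61$)
$\left(F + R\right)^{2} = \left(\frac{140}{3} - 61\right)^{2} = \left(- \frac{43}{3}\right)^{2} = \frac{1849}{9}$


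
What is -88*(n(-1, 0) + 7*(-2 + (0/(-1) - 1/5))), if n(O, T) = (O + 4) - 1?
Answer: 5896/5 ≈ 1179.2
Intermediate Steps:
n(O, T) = 3 + O (n(O, T) = (4 + O) - 1 = 3 + O)
-88*(n(-1, 0) + 7*(-2 + (0/(-1) - 1/5))) = -88*((3 - 1) + 7*(-2 + (0/(-1) - 1/5))) = -88*(2 + 7*(-2 + (0*(-1) - 1*⅕))) = -88*(2 + 7*(-2 + (0 - ⅕))) = -88*(2 + 7*(-2 - ⅕)) = -88*(2 + 7*(-11/5)) = -88*(2 - 77/5) = -88*(-67/5) = 5896/5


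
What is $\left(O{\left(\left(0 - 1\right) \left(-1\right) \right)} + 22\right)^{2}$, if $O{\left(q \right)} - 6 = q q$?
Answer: $841$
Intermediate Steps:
$O{\left(q \right)} = 6 + q^{2}$ ($O{\left(q \right)} = 6 + q q = 6 + q^{2}$)
$\left(O{\left(\left(0 - 1\right) \left(-1\right) \right)} + 22\right)^{2} = \left(\left(6 + \left(\left(0 - 1\right) \left(-1\right)\right)^{2}\right) + 22\right)^{2} = \left(\left(6 + \left(\left(-1\right) \left(-1\right)\right)^{2}\right) + 22\right)^{2} = \left(\left(6 + 1^{2}\right) + 22\right)^{2} = \left(\left(6 + 1\right) + 22\right)^{2} = \left(7 + 22\right)^{2} = 29^{2} = 841$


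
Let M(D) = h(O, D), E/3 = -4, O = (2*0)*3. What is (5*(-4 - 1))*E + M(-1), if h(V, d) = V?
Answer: 300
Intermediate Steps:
O = 0 (O = 0*3 = 0)
E = -12 (E = 3*(-4) = -12)
M(D) = 0
(5*(-4 - 1))*E + M(-1) = (5*(-4 - 1))*(-12) + 0 = (5*(-5))*(-12) + 0 = -25*(-12) + 0 = 300 + 0 = 300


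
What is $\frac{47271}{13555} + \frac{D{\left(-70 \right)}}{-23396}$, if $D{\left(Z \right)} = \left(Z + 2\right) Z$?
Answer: $\frac{260357629}{79283195} \approx 3.2839$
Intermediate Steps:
$D{\left(Z \right)} = Z \left(2 + Z\right)$ ($D{\left(Z \right)} = \left(2 + Z\right) Z = Z \left(2 + Z\right)$)
$\frac{47271}{13555} + \frac{D{\left(-70 \right)}}{-23396} = \frac{47271}{13555} + \frac{\left(-70\right) \left(2 - 70\right)}{-23396} = 47271 \cdot \frac{1}{13555} + \left(-70\right) \left(-68\right) \left(- \frac{1}{23396}\right) = \frac{47271}{13555} + 4760 \left(- \frac{1}{23396}\right) = \frac{47271}{13555} - \frac{1190}{5849} = \frac{260357629}{79283195}$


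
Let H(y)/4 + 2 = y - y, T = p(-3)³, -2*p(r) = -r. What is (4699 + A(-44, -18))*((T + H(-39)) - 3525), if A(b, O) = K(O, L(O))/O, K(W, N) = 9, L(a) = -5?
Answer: -265850527/16 ≈ -1.6616e+7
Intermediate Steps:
p(r) = r/2 (p(r) = -(-1)*r/2 = r/2)
T = -27/8 (T = ((½)*(-3))³ = (-3/2)³ = -27/8 ≈ -3.3750)
A(b, O) = 9/O
H(y) = -8 (H(y) = -8 + 4*(y - y) = -8 + 4*0 = -8 + 0 = -8)
(4699 + A(-44, -18))*((T + H(-39)) - 3525) = (4699 + 9/(-18))*((-27/8 - 8) - 3525) = (4699 + 9*(-1/18))*(-91/8 - 3525) = (4699 - ½)*(-28291/8) = (9397/2)*(-28291/8) = -265850527/16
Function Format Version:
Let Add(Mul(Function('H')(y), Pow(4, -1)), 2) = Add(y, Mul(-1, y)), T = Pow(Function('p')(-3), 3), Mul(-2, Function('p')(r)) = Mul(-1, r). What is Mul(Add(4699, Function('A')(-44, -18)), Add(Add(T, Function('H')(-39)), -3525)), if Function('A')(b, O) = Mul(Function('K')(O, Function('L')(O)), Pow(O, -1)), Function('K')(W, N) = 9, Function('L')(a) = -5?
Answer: Rational(-265850527, 16) ≈ -1.6616e+7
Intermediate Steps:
Function('p')(r) = Mul(Rational(1, 2), r) (Function('p')(r) = Mul(Rational(-1, 2), Mul(-1, r)) = Mul(Rational(1, 2), r))
T = Rational(-27, 8) (T = Pow(Mul(Rational(1, 2), -3), 3) = Pow(Rational(-3, 2), 3) = Rational(-27, 8) ≈ -3.3750)
Function('A')(b, O) = Mul(9, Pow(O, -1))
Function('H')(y) = -8 (Function('H')(y) = Add(-8, Mul(4, Add(y, Mul(-1, y)))) = Add(-8, Mul(4, 0)) = Add(-8, 0) = -8)
Mul(Add(4699, Function('A')(-44, -18)), Add(Add(T, Function('H')(-39)), -3525)) = Mul(Add(4699, Mul(9, Pow(-18, -1))), Add(Add(Rational(-27, 8), -8), -3525)) = Mul(Add(4699, Mul(9, Rational(-1, 18))), Add(Rational(-91, 8), -3525)) = Mul(Add(4699, Rational(-1, 2)), Rational(-28291, 8)) = Mul(Rational(9397, 2), Rational(-28291, 8)) = Rational(-265850527, 16)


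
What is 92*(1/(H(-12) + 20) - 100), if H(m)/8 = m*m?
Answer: -2695577/293 ≈ -9199.9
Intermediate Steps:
H(m) = 8*m² (H(m) = 8*(m*m) = 8*m²)
92*(1/(H(-12) + 20) - 100) = 92*(1/(8*(-12)² + 20) - 100) = 92*(1/(8*144 + 20) - 100) = 92*(1/(1152 + 20) - 100) = 92*(1/1172 - 100) = 92*(-117199/1172) = -2695577/293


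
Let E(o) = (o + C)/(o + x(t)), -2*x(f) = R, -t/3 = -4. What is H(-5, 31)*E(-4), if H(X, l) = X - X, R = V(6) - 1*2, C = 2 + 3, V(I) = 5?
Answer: 0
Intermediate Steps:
t = 12 (t = -3*(-4) = 12)
C = 5
R = 3 (R = 5 - 1*2 = 5 - 2 = 3)
H(X, l) = 0
x(f) = -3/2 (x(f) = -½*3 = -3/2)
E(o) = (5 + o)/(-3/2 + o) (E(o) = (o + 5)/(o - 3/2) = (5 + o)/(-3/2 + o))
H(-5, 31)*E(-4) = 0*(2*(5 - 4)/(-3 + 2*(-4))) = 0*(2*1/(-3 - 8)) = 0*(2*1/(-11)) = 0*(2*(-1/11)*1) = 0*(-2/11) = 0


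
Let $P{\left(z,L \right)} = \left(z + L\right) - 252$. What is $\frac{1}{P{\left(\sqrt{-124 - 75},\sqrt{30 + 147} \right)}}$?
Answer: $\frac{1}{-252 + \sqrt{177} + i \sqrt{199}} \approx -0.0041749 - 0.00024673 i$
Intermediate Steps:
$P{\left(z,L \right)} = -252 + L + z$ ($P{\left(z,L \right)} = \left(L + z\right) - 252 = -252 + L + z$)
$\frac{1}{P{\left(\sqrt{-124 - 75},\sqrt{30 + 147} \right)}} = \frac{1}{-252 + \sqrt{30 + 147} + \sqrt{-124 - 75}} = \frac{1}{-252 + \sqrt{177} + \sqrt{-199}} = \frac{1}{-252 + \sqrt{177} + i \sqrt{199}}$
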